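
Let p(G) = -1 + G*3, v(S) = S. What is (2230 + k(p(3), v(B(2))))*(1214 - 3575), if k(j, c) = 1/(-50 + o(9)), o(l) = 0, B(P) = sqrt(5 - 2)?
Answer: -263249139/50 ≈ -5.2650e+6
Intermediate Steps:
B(P) = sqrt(3)
p(G) = -1 + 3*G
k(j, c) = -1/50 (k(j, c) = 1/(-50 + 0) = 1/(-50) = -1/50)
(2230 + k(p(3), v(B(2))))*(1214 - 3575) = (2230 - 1/50)*(1214 - 3575) = (111499/50)*(-2361) = -263249139/50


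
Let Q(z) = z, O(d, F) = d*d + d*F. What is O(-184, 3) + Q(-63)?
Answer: 33241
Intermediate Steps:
O(d, F) = d² + F*d
O(-184, 3) + Q(-63) = -184*(3 - 184) - 63 = -184*(-181) - 63 = 33304 - 63 = 33241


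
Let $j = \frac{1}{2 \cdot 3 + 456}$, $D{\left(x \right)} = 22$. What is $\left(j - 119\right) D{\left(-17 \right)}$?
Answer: $- \frac{54977}{21} \approx -2618.0$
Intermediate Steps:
$j = \frac{1}{462}$ ($j = \frac{1}{6 + 456} = \frac{1}{462} \approx 0.0021645$)
$\left(j - 119\right) D{\left(-17 \right)} = \left(\frac{1}{462} - 119\right) 22 = \left(- \frac{54977}{462}\right) 22 = - \frac{54977}{21}$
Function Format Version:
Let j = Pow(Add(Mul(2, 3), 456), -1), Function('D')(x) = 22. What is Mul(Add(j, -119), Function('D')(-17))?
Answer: Rational(-54977, 21) ≈ -2618.0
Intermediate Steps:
j = Rational(1, 462) (j = Pow(Add(6, 456), -1) = Pow(462, -1) = Rational(1, 462) ≈ 0.0021645)
Mul(Add(j, -119), Function('D')(-17)) = Mul(Add(Rational(1, 462), -119), 22) = Mul(Rational(-54977, 462), 22) = Rational(-54977, 21)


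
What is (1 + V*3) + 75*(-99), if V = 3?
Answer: -7415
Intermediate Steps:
(1 + V*3) + 75*(-99) = (1 + 3*3) + 75*(-99) = (1 + 9) - 7425 = 10 - 7425 = -7415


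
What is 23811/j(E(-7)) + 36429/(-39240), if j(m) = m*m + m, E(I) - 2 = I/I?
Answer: 25941847/13080 ≈ 1983.3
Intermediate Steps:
E(I) = 3 (E(I) = 2 + I/I = 2 + 1 = 3)
j(m) = m + m**2 (j(m) = m**2 + m = m + m**2)
23811/j(E(-7)) + 36429/(-39240) = 23811/((3*(1 + 3))) + 36429/(-39240) = 23811/((3*4)) + 36429*(-1/39240) = 23811/12 - 12143/13080 = 23811*(1/12) - 12143/13080 = 7937/4 - 12143/13080 = 25941847/13080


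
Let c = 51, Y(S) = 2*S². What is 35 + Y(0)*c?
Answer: 35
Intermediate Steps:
35 + Y(0)*c = 35 + (2*0²)*51 = 35 + (2*0)*51 = 35 + 0*51 = 35 + 0 = 35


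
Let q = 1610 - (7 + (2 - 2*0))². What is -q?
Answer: -1529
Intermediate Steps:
q = 1529 (q = 1610 - (7 + (2 + 0))² = 1610 - (7 + 2)² = 1610 - 1*9² = 1610 - 1*81 = 1610 - 81 = 1529)
-q = -1*1529 = -1529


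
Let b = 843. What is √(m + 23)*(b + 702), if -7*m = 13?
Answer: 3090*√259/7 ≈ 7104.1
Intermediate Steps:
m = -13/7 (m = -⅐*13 = -13/7 ≈ -1.8571)
√(m + 23)*(b + 702) = √(-13/7 + 23)*(843 + 702) = √(148/7)*1545 = (2*√259/7)*1545 = 3090*√259/7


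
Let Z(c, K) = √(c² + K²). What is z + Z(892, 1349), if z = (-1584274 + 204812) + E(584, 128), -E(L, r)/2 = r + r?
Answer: -1379974 + √2615465 ≈ -1.3784e+6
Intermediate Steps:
E(L, r) = -4*r (E(L, r) = -2*(r + r) = -4*r)
z = -1379974 (z = (-1584274 + 204812) - 4*128 = -1379462 - 512 = -1379974)
Z(c, K) = √(K² + c²)
z + Z(892, 1349) = -1379974 + √(1349² + 892²) = -1379974 + √(1819801 + 795664) = -1379974 + √2615465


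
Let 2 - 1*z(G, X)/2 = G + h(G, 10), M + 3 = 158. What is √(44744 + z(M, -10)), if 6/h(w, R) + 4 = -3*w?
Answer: √9774632546/469 ≈ 210.80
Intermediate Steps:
M = 155 (M = -3 + 158 = 155)
h(w, R) = 6/(-4 - 3*w)
z(G, X) = 4 - 2*G + 12/(4 + 3*G) (z(G, X) = 4 - 2*(G - 6/(4 + 3*G)) = 4 + (-2*G + 12/(4 + 3*G)) = 4 - 2*G + 12/(4 + 3*G))
√(44744 + z(M, -10)) = √(44744 + 2*(14 - 3*155² + 2*155)/(4 + 3*155)) = √(44744 + 2*(14 - 3*24025 + 310)/(4 + 465)) = √(44744 + 2*(14 - 72075 + 310)/469) = √(44744 + 2*(1/469)*(-71751)) = √(44744 - 143502/469) = √(20841434/469) = √9774632546/469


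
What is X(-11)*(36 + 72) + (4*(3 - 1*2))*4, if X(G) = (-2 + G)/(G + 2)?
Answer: 172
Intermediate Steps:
X(G) = (-2 + G)/(2 + G)
X(-11)*(36 + 72) + (4*(3 - 1*2))*4 = ((-2 - 11)/(2 - 11))*(36 + 72) + (4*(3 - 1*2))*4 = (-13/(-9))*108 + (4*(3 - 2))*4 = -1/9*(-13)*108 + (4*1)*4 = (13/9)*108 + 4*4 = 156 + 16 = 172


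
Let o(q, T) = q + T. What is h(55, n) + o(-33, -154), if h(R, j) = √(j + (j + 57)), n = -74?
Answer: -187 + I*√91 ≈ -187.0 + 9.5394*I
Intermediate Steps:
o(q, T) = T + q
h(R, j) = √(57 + 2*j) (h(R, j) = √(j + (57 + j)) = √(57 + 2*j))
h(55, n) + o(-33, -154) = √(57 + 2*(-74)) + (-154 - 33) = √(57 - 148) - 187 = √(-91) - 187 = I*√91 - 187 = -187 + I*√91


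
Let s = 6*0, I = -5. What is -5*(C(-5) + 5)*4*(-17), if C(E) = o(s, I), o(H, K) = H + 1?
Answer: 2040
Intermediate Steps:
s = 0
o(H, K) = 1 + H
C(E) = 1 (C(E) = 1 + 0 = 1)
-5*(C(-5) + 5)*4*(-17) = -5*(1 + 5)*4*(-17) = -30*4*(-17) = -5*24*(-17) = -120*(-17) = 2040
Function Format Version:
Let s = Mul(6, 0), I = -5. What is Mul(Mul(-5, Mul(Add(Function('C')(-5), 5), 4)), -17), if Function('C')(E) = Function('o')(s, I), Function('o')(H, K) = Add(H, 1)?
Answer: 2040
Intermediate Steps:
s = 0
Function('o')(H, K) = Add(1, H)
Function('C')(E) = 1 (Function('C')(E) = Add(1, 0) = 1)
Mul(Mul(-5, Mul(Add(Function('C')(-5), 5), 4)), -17) = Mul(Mul(-5, Mul(Add(1, 5), 4)), -17) = Mul(Mul(-5, Mul(6, 4)), -17) = Mul(Mul(-5, 24), -17) = Mul(-120, -17) = 2040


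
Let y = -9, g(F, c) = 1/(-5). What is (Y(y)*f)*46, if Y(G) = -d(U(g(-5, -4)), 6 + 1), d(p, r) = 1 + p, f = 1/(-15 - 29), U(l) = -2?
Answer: -23/22 ≈ -1.0455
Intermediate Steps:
g(F, c) = -⅕
f = -1/44 (f = 1/(-44) = -1/44 ≈ -0.022727)
Y(G) = 1 (Y(G) = -(1 - 2) = -1*(-1) = 1)
(Y(y)*f)*46 = (1*(-1/44))*46 = -1/44*46 = -23/22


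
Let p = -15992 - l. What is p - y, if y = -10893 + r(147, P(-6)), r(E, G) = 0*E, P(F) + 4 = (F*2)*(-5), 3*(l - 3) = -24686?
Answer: 9380/3 ≈ 3126.7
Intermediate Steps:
l = -24677/3 (l = 3 + (⅓)*(-24686) = 3 - 24686/3 = -24677/3 ≈ -8225.7)
P(F) = -4 - 10*F (P(F) = -4 + (F*2)*(-5) = -4 + (2*F)*(-5) = -4 - 10*F)
r(E, G) = 0
p = -23299/3 (p = -15992 - 1*(-24677/3) = -15992 + 24677/3 = -23299/3 ≈ -7766.3)
y = -10893 (y = -10893 + 0 = -10893)
p - y = -23299/3 - 1*(-10893) = -23299/3 + 10893 = 9380/3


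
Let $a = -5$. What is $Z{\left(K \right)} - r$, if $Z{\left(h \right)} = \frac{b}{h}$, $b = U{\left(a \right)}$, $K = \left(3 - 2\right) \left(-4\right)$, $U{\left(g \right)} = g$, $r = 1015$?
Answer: $- \frac{4055}{4} \approx -1013.8$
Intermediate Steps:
$K = -4$ ($K = 1 \left(-4\right) = -4$)
$b = -5$
$Z{\left(h \right)} = - \frac{5}{h}$
$Z{\left(K \right)} - r = - \frac{5}{-4} - 1015 = \left(-5\right) \left(- \frac{1}{4}\right) - 1015 = \frac{5}{4} - 1015 = - \frac{4055}{4}$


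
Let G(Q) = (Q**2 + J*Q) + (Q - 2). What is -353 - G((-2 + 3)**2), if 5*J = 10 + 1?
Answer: -1776/5 ≈ -355.20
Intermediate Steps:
J = 11/5 (J = (10 + 1)/5 = (1/5)*11 = 11/5 ≈ 2.2000)
G(Q) = -2 + Q**2 + 16*Q/5 (G(Q) = (Q**2 + 11*Q/5) + (Q - 2) = (Q**2 + 11*Q/5) + (-2 + Q) = -2 + Q**2 + 16*Q/5)
-353 - G((-2 + 3)**2) = -353 - (-2 + ((-2 + 3)**2)**2 + 16*(-2 + 3)**2/5) = -353 - (-2 + (1**2)**2 + (16/5)*1**2) = -353 - (-2 + 1**2 + (16/5)*1) = -353 - (-2 + 1 + 16/5) = -353 - 1*11/5 = -353 - 11/5 = -1776/5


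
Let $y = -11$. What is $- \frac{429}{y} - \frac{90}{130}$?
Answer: $\frac{498}{13} \approx 38.308$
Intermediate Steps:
$- \frac{429}{y} - \frac{90}{130} = - \frac{429}{-11} - \frac{90}{130} = \left(-429\right) \left(- \frac{1}{11}\right) - \frac{9}{13} = 39 - \frac{9}{13} = \frac{498}{13}$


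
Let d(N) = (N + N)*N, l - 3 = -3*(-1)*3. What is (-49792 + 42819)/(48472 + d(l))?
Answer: -6973/48760 ≈ -0.14301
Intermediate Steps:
l = 12 (l = 3 - 3*(-1)*3 = 3 + 3*3 = 3 + 9 = 12)
d(N) = 2*N**2 (d(N) = (2*N)*N = 2*N**2)
(-49792 + 42819)/(48472 + d(l)) = (-49792 + 42819)/(48472 + 2*12**2) = -6973/(48472 + 2*144) = -6973/(48472 + 288) = -6973/48760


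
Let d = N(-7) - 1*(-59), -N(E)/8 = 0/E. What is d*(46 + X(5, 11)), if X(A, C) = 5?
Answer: 3009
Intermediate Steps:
N(E) = 0 (N(E) = -0/E = -8*0 = 0)
d = 59 (d = 0 - 1*(-59) = 0 + 59 = 59)
d*(46 + X(5, 11)) = 59*(46 + 5) = 59*51 = 3009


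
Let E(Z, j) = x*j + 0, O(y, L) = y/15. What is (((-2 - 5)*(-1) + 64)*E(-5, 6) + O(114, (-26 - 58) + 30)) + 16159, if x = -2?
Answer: 76573/5 ≈ 15315.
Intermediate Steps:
O(y, L) = y/15 (O(y, L) = y*(1/15) = y/15)
E(Z, j) = -2*j (E(Z, j) = -2*j + 0 = -2*j)
(((-2 - 5)*(-1) + 64)*E(-5, 6) + O(114, (-26 - 58) + 30)) + 16159 = (((-2 - 5)*(-1) + 64)*(-2*6) + (1/15)*114) + 16159 = ((-7*(-1) + 64)*(-12) + 38/5) + 16159 = ((7 + 64)*(-12) + 38/5) + 16159 = (71*(-12) + 38/5) + 16159 = (-852 + 38/5) + 16159 = -4222/5 + 16159 = 76573/5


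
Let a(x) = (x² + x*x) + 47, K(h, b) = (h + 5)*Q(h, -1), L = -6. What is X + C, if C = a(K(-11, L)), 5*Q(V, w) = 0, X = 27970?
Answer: 28017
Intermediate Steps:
Q(V, w) = 0 (Q(V, w) = (⅕)*0 = 0)
K(h, b) = 0 (K(h, b) = (h + 5)*0 = (5 + h)*0 = 0)
a(x) = 47 + 2*x² (a(x) = (x² + x²) + 47 = 2*x² + 47 = 47 + 2*x²)
C = 47 (C = 47 + 2*0² = 47 + 2*0 = 47 + 0 = 47)
X + C = 27970 + 47 = 28017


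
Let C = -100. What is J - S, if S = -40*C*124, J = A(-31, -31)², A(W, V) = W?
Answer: -495039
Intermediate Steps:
J = 961 (J = (-31)² = 961)
S = 496000 (S = -40*(-100)*124 = 4000*124 = 496000)
J - S = 961 - 1*496000 = 961 - 496000 = -495039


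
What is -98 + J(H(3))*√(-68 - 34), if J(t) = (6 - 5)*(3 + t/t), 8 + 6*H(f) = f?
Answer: -98 + 4*I*√102 ≈ -98.0 + 40.398*I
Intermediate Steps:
H(f) = -4/3 + f/6
J(t) = 4 (J(t) = 1*(3 + 1) = 1*4 = 4)
-98 + J(H(3))*√(-68 - 34) = -98 + 4*√(-68 - 34) = -98 + 4*√(-102) = -98 + 4*(I*√102) = -98 + 4*I*√102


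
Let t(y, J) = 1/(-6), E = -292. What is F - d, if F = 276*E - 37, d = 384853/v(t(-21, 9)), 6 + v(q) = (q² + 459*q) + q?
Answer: -32288081/425 ≈ -75972.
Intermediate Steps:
t(y, J) = -⅙
v(q) = -6 + q² + 460*q (v(q) = -6 + ((q² + 459*q) + q) = -6 + (q² + 460*q) = -6 + q² + 460*q)
d = -1979244/425 (d = 384853/(-6 + (-⅙)² + 460*(-⅙)) = 384853/(-6 + 1/36 - 230/3) = 384853/(-2975/36) = 384853*(-36/2975) = -1979244/425 ≈ -4657.0)
F = -80629 (F = 276*(-292) - 37 = -80592 - 37 = -80629)
F - d = -80629 - 1*(-1979244/425) = -80629 + 1979244/425 = -32288081/425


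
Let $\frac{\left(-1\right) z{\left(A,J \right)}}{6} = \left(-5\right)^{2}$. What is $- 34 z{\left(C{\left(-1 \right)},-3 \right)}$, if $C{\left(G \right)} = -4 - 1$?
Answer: $5100$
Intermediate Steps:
$C{\left(G \right)} = -5$ ($C{\left(G \right)} = -4 - 1 = -5$)
$z{\left(A,J \right)} = -150$ ($z{\left(A,J \right)} = - 6 \left(-5\right)^{2} = \left(-6\right) 25 = -150$)
$- 34 z{\left(C{\left(-1 \right)},-3 \right)} = \left(-34\right) \left(-150\right) = 5100$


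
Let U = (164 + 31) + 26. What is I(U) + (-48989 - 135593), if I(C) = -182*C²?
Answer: -9073644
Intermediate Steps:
U = 221 (U = 195 + 26 = 221)
I(U) + (-48989 - 135593) = -182*221² + (-48989 - 135593) = -182*48841 - 184582 = -8889062 - 184582 = -9073644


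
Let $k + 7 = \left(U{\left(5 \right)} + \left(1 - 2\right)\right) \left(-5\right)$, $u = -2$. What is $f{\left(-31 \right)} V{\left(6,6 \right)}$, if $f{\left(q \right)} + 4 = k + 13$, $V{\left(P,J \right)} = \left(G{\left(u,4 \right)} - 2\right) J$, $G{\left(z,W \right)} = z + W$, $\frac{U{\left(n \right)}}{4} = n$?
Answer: $0$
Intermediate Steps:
$U{\left(n \right)} = 4 n$
$G{\left(z,W \right)} = W + z$
$k = -102$ ($k = -7 + \left(4 \cdot 5 + \left(1 - 2\right)\right) \left(-5\right) = -7 + \left(20 - 1\right) \left(-5\right) = -7 + 19 \left(-5\right) = -7 - 95 = -102$)
$V{\left(P,J \right)} = 0$ ($V{\left(P,J \right)} = \left(\left(4 - 2\right) - 2\right) J = \left(2 - 2\right) J = 0 J = 0$)
$f{\left(q \right)} = -93$ ($f{\left(q \right)} = -4 + \left(-102 + 13\right) = -4 - 89 = -93$)
$f{\left(-31 \right)} V{\left(6,6 \right)} = \left(-93\right) 0 = 0$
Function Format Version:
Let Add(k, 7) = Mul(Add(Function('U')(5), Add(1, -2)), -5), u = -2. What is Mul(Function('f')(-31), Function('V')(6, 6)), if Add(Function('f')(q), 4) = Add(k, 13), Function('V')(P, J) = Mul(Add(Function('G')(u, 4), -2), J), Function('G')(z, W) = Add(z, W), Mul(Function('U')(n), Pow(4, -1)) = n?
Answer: 0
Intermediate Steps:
Function('U')(n) = Mul(4, n)
Function('G')(z, W) = Add(W, z)
k = -102 (k = Add(-7, Mul(Add(Mul(4, 5), Add(1, -2)), -5)) = Add(-7, Mul(Add(20, -1), -5)) = Add(-7, Mul(19, -5)) = Add(-7, -95) = -102)
Function('V')(P, J) = 0 (Function('V')(P, J) = Mul(Add(Add(4, -2), -2), J) = Mul(Add(2, -2), J) = Mul(0, J) = 0)
Function('f')(q) = -93 (Function('f')(q) = Add(-4, Add(-102, 13)) = Add(-4, -89) = -93)
Mul(Function('f')(-31), Function('V')(6, 6)) = Mul(-93, 0) = 0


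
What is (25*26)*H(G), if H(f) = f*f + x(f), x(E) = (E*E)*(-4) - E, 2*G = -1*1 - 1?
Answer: -1300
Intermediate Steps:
G = -1 (G = (-1*1 - 1)/2 = (-1 - 1)/2 = (½)*(-2) = -1)
x(E) = -E - 4*E² (x(E) = E²*(-4) - E = -4*E² - E = -E - 4*E²)
H(f) = f² - f*(1 + 4*f) (H(f) = f*f - f*(1 + 4*f) = f² - f*(1 + 4*f))
(25*26)*H(G) = (25*26)*(-(-1 - 3*(-1))) = 650*(-(-1 + 3)) = 650*(-1*2) = 650*(-2) = -1300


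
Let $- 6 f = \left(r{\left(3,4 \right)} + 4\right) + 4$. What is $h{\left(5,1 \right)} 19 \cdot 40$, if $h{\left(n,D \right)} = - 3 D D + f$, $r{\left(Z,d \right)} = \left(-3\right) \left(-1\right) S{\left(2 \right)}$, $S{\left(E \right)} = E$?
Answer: $- \frac{12160}{3} \approx -4053.3$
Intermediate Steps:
$r{\left(Z,d \right)} = 6$ ($r{\left(Z,d \right)} = \left(-3\right) \left(-1\right) 2 = 3 \cdot 2 = 6$)
$f = - \frac{7}{3}$ ($f = - \frac{\left(6 + 4\right) + 4}{6} = - \frac{10 + 4}{6} = \left(- \frac{1}{6}\right) 14 = - \frac{7}{3} \approx -2.3333$)
$h{\left(n,D \right)} = - \frac{7}{3} - 3 D^{2}$ ($h{\left(n,D \right)} = - 3 D D - \frac{7}{3} = - 3 D^{2} - \frac{7}{3} = - \frac{7}{3} - 3 D^{2}$)
$h{\left(5,1 \right)} 19 \cdot 40 = \left(- \frac{7}{3} - 3 \cdot 1^{2}\right) 19 \cdot 40 = \left(- \frac{7}{3} - 3\right) 19 \cdot 40 = \left(- \frac{16}{3}\right) 19 \cdot 40 = \left(- \frac{304}{3}\right) 40 = - \frac{12160}{3}$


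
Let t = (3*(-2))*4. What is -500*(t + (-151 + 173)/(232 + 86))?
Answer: 1902500/159 ≈ 11965.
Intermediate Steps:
t = -24 (t = -6*4 = -24)
-500*(t + (-151 + 173)/(232 + 86)) = -500*(-24 + (-151 + 173)/(232 + 86)) = -500*(-24 + 22/318) = -500*(-24 + 22*(1/318)) = -500*(-24 + 11/159) = -500*(-3805/159) = 1902500/159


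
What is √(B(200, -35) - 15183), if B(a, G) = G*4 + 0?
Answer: I*√15323 ≈ 123.79*I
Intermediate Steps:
B(a, G) = 4*G (B(a, G) = 4*G + 0 = 4*G)
√(B(200, -35) - 15183) = √(4*(-35) - 15183) = √(-140 - 15183) = √(-15323) = I*√15323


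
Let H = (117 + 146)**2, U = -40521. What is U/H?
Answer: -40521/69169 ≈ -0.58583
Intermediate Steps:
H = 69169 (H = 263**2 = 69169)
U/H = -40521/69169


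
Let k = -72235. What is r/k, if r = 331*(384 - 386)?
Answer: 662/72235 ≈ 0.0091645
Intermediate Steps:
r = -662 (r = 331*(-2) = -662)
r/k = -662/(-72235) = -662*(-1/72235) = 662/72235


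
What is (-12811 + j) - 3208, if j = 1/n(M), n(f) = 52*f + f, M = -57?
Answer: -48393400/3021 ≈ -16019.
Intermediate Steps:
n(f) = 53*f
j = -1/3021 (j = 1/(53*(-57)) = 1/(-3021) = -1/3021 ≈ -0.00033102)
(-12811 + j) - 3208 = (-12811 - 1/3021) - 3208 = -38702032/3021 - 3208 = -48393400/3021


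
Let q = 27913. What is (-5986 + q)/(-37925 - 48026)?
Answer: -21927/85951 ≈ -0.25511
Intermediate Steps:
(-5986 + q)/(-37925 - 48026) = (-5986 + 27913)/(-37925 - 48026) = 21927/(-85951) = 21927*(-1/85951) = -21927/85951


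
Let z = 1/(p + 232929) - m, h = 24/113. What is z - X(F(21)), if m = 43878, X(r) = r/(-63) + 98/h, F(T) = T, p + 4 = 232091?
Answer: -61855149523/1395048 ≈ -44339.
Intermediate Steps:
p = 232087 (p = -4 + 232091 = 232087)
h = 24/113 (h = 24*(1/113) = 24/113 ≈ 0.21239)
X(r) = 5537/12 - r/63 (X(r) = r/(-63) + 98/(24/113) = r*(-1/63) + 98*(113/24) = -r/63 + 5537/12 = 5537/12 - r/63)
z = -20403972047/465016 (z = 1/(232087 + 232929) - 1*43878 = 1/465016 - 43878 = -20403972047/465016 ≈ -43878.)
z - X(F(21)) = -20403972047/465016 - (5537/12 - 1/63*21) = -20403972047/465016 - (5537/12 - ⅓) = -20403972047/465016 - 1*5533/12 = -20403972047/465016 - 5533/12 = -61855149523/1395048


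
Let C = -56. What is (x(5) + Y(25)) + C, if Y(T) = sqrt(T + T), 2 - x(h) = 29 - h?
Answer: -78 + 5*sqrt(2) ≈ -70.929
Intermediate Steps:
x(h) = -27 + h (x(h) = 2 - (29 - h) = 2 + (-29 + h) = -27 + h)
Y(T) = sqrt(2)*sqrt(T) (Y(T) = sqrt(2*T) = sqrt(2)*sqrt(T))
(x(5) + Y(25)) + C = ((-27 + 5) + sqrt(2)*sqrt(25)) - 56 = (-22 + sqrt(2)*5) - 56 = (-22 + 5*sqrt(2)) - 56 = -78 + 5*sqrt(2)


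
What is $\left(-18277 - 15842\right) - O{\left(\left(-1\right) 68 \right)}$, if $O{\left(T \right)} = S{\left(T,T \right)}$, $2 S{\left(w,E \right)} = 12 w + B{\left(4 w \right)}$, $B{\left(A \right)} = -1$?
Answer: $- \frac{67421}{2} \approx -33711.0$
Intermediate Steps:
$S{\left(w,E \right)} = - \frac{1}{2} + 6 w$ ($S{\left(w,E \right)} = \frac{12 w - 1}{2} = \frac{-1 + 12 w}{2} = - \frac{1}{2} + 6 w$)
$O{\left(T \right)} = - \frac{1}{2} + 6 T$
$\left(-18277 - 15842\right) - O{\left(\left(-1\right) 68 \right)} = \left(-18277 - 15842\right) - \left(- \frac{1}{2} + 6 \left(\left(-1\right) 68\right)\right) = -34119 - \left(- \frac{1}{2} + 6 \left(-68\right)\right) = -34119 - \left(- \frac{1}{2} - 408\right) = -34119 - - \frac{817}{2} = -34119 + \frac{817}{2} = - \frac{67421}{2}$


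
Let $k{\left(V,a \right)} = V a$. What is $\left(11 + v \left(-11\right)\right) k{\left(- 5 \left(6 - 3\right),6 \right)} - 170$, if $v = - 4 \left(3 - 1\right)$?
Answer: $-9080$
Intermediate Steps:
$v = -8$ ($v = \left(-4\right) 2 = -8$)
$\left(11 + v \left(-11\right)\right) k{\left(- 5 \left(6 - 3\right),6 \right)} - 170 = \left(11 - -88\right) - 5 \left(6 - 3\right) 6 - 170 = \left(11 + 88\right) \left(-5\right) 3 \cdot 6 - 170 = 99 \left(\left(-15\right) 6\right) - 170 = 99 \left(-90\right) - 170 = -8910 - 170 = -9080$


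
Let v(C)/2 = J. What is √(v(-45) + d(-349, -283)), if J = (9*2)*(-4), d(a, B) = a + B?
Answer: 2*I*√194 ≈ 27.857*I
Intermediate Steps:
d(a, B) = B + a
J = -72 (J = 18*(-4) = -72)
v(C) = -144 (v(C) = 2*(-72) = -144)
√(v(-45) + d(-349, -283)) = √(-144 + (-283 - 349)) = √(-144 - 632) = √(-776) = 2*I*√194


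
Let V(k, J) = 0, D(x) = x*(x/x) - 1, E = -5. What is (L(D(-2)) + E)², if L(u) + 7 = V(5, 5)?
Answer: 144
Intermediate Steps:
D(x) = -1 + x (D(x) = x*1 - 1 = x - 1 = -1 + x)
L(u) = -7 (L(u) = -7 + 0 = -7)
(L(D(-2)) + E)² = (-7 - 5)² = (-12)² = 144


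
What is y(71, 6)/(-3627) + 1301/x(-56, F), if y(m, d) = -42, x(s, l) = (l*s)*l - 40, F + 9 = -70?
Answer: 368955/46954336 ≈ 0.0078577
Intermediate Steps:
F = -79 (F = -9 - 70 = -79)
x(s, l) = -40 + s*l² (x(s, l) = s*l² - 40 = -40 + s*l²)
y(71, 6)/(-3627) + 1301/x(-56, F) = -42/(-3627) + 1301/(-40 - 56*(-79)²) = -42*(-1/3627) + 1301/(-40 - 56*6241) = 14/1209 + 1301/(-40 - 349496) = 14/1209 + 1301/(-349536) = 14/1209 + 1301*(-1/349536) = 14/1209 - 1301/349536 = 368955/46954336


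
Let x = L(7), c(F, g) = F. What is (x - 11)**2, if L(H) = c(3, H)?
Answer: 64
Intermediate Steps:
L(H) = 3
x = 3
(x - 11)**2 = (3 - 11)**2 = (-8)**2 = 64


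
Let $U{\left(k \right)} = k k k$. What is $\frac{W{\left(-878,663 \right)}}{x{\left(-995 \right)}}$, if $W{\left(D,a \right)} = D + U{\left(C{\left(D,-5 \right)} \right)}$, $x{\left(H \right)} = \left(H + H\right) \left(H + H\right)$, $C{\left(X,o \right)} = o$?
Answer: $- \frac{1003}{3960100} \approx -0.00025328$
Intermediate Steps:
$U{\left(k \right)} = k^{3}$ ($U{\left(k \right)} = k^{2} k = k^{3}$)
$x{\left(H \right)} = 4 H^{2}$ ($x{\left(H \right)} = 2 H 2 H = 4 H^{2}$)
$W{\left(D,a \right)} = -125 + D$ ($W{\left(D,a \right)} = D + \left(-5\right)^{3} = D - 125 = -125 + D$)
$\frac{W{\left(-878,663 \right)}}{x{\left(-995 \right)}} = \frac{-125 - 878}{4 \left(-995\right)^{2}} = - \frac{1003}{4 \cdot 990025} = - \frac{1003}{3960100}$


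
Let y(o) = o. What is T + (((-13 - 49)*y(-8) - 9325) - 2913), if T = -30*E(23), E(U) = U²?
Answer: -27612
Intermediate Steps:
T = -15870 (T = -30*23² = -30*529 = -15870)
T + (((-13 - 49)*y(-8) - 9325) - 2913) = -15870 + (((-13 - 49)*(-8) - 9325) - 2913) = -15870 + ((-62*(-8) - 9325) - 2913) = -15870 + ((496 - 9325) - 2913) = -15870 + (-8829 - 2913) = -15870 - 11742 = -27612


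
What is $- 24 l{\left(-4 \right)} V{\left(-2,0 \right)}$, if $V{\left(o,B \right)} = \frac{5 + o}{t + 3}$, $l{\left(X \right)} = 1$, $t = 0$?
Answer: $-24$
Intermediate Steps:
$V{\left(o,B \right)} = \frac{5}{3} + \frac{o}{3}$ ($V{\left(o,B \right)} = \frac{5 + o}{0 + 3} = \frac{5 + o}{3} = \left(5 + o\right) \frac{1}{3} = \frac{5}{3} + \frac{o}{3}$)
$- 24 l{\left(-4 \right)} V{\left(-2,0 \right)} = \left(-24\right) 1 \left(\frac{5}{3} + \frac{1}{3} \left(-2\right)\right) = - 24 \left(\frac{5}{3} - \frac{2}{3}\right) = \left(-24\right) 1 = -24$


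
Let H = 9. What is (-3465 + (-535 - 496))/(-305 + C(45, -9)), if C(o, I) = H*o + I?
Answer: -4496/91 ≈ -49.407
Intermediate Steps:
C(o, I) = I + 9*o (C(o, I) = 9*o + I = I + 9*o)
(-3465 + (-535 - 496))/(-305 + C(45, -9)) = (-3465 + (-535 - 496))/(-305 + (-9 + 9*45)) = (-3465 - 1031)/(-305 + (-9 + 405)) = -4496/(-305 + 396) = -4496/91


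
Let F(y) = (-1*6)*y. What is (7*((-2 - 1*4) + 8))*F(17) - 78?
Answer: -1506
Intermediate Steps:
F(y) = -6*y
(7*((-2 - 1*4) + 8))*F(17) - 78 = (7*((-2 - 1*4) + 8))*(-6*17) - 78 = (7*((-2 - 4) + 8))*(-102) - 78 = (7*(-6 + 8))*(-102) - 78 = (7*2)*(-102) - 78 = 14*(-102) - 78 = -1428 - 78 = -1506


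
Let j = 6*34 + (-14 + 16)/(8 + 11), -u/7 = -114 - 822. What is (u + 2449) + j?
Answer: 174897/19 ≈ 9205.1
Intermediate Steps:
u = 6552 (u = -7*(-114 - 822) = -7*(-936) = 6552)
j = 3878/19 (j = 204 + 2/19 = 3878/19 ≈ 204.11)
(u + 2449) + j = (6552 + 2449) + 3878/19 = 9001 + 3878/19 = 174897/19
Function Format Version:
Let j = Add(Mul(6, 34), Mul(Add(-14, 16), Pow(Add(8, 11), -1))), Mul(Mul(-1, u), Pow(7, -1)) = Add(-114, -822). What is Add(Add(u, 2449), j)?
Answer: Rational(174897, 19) ≈ 9205.1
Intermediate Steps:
u = 6552 (u = Mul(-7, Add(-114, -822)) = Mul(-7, -936) = 6552)
j = Rational(3878, 19) (j = Add(204, Mul(2, Pow(19, -1))) = Add(204, Mul(2, Rational(1, 19))) = Add(204, Rational(2, 19)) = Rational(3878, 19) ≈ 204.11)
Add(Add(u, 2449), j) = Add(Add(6552, 2449), Rational(3878, 19)) = Add(9001, Rational(3878, 19)) = Rational(174897, 19)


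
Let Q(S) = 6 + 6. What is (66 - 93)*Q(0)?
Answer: -324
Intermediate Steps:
Q(S) = 12
(66 - 93)*Q(0) = (66 - 93)*12 = -27*12 = -324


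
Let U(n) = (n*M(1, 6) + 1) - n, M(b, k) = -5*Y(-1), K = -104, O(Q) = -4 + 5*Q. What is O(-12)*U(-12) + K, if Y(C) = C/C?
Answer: -4776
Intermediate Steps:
Y(C) = 1
M(b, k) = -5 (M(b, k) = -5*1 = -5)
U(n) = 1 - 6*n (U(n) = (n*(-5) + 1) - n = (-5*n + 1) - n = (1 - 5*n) - n = 1 - 6*n)
O(-12)*U(-12) + K = (-4 + 5*(-12))*(1 - 6*(-12)) - 104 = (-4 - 60)*(1 + 72) - 104 = -64*73 - 104 = -4672 - 104 = -4776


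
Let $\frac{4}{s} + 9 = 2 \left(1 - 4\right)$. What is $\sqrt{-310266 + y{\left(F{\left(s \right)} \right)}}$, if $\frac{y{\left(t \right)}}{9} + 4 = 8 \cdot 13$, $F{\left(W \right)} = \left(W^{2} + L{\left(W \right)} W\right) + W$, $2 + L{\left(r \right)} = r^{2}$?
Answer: $3 i \sqrt{34374} \approx 556.21 i$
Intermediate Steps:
$L{\left(r \right)} = -2 + r^{2}$
$s = - \frac{4}{15}$ ($s = \frac{4}{-9 + 2 \left(1 - 4\right)} = \frac{4}{-9 + 2 \left(-3\right)} = \frac{4}{-9 - 6} = \frac{4}{-15} = 4 \left(- \frac{1}{15}\right) = - \frac{4}{15} \approx -0.26667$)
$F{\left(W \right)} = W + W^{2} + W \left(-2 + W^{2}\right)$ ($F{\left(W \right)} = \left(W^{2} + \left(-2 + W^{2}\right) W\right) + W = \left(W^{2} + W \left(-2 + W^{2}\right)\right) + W = W + W^{2} + W \left(-2 + W^{2}\right)$)
$y{\left(t \right)} = 900$ ($y{\left(t \right)} = -36 + 9 \cdot 8 \cdot 13 = -36 + 9 \cdot 104 = -36 + 936 = 900$)
$\sqrt{-310266 + y{\left(F{\left(s \right)} \right)}} = \sqrt{-310266 + 900} = \sqrt{-309366} = 3 i \sqrt{34374}$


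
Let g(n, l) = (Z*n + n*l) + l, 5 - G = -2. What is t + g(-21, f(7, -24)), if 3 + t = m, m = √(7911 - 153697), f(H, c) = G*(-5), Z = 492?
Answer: -9635 + I*√145786 ≈ -9635.0 + 381.82*I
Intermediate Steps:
G = 7 (G = 5 - 1*(-2) = 5 + 2 = 7)
f(H, c) = -35 (f(H, c) = 7*(-5) = -35)
g(n, l) = l + 492*n + l*n (g(n, l) = (492*n + n*l) + l = (492*n + l*n) + l = l + 492*n + l*n)
m = I*√145786 (m = √(-145786) = I*√145786 ≈ 381.82*I)
t = -3 + I*√145786 ≈ -3.0 + 381.82*I
t + g(-21, f(7, -24)) = (-3 + I*√145786) + (-35 + 492*(-21) - 35*(-21)) = (-3 + I*√145786) + (-35 - 10332 + 735) = (-3 + I*√145786) - 9632 = -9635 + I*√145786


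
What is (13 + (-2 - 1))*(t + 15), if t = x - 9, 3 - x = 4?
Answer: 50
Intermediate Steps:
x = -1 (x = 3 - 1*4 = 3 - 4 = -1)
t = -10 (t = -1 - 9 = -10)
(13 + (-2 - 1))*(t + 15) = (13 + (-2 - 1))*(-10 + 15) = (13 - 3)*5 = 10*5 = 50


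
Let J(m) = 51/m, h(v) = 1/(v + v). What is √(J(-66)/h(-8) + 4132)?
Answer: 2*√125367/11 ≈ 64.377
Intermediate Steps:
h(v) = 1/(2*v)
√(J(-66)/h(-8) + 4132) = √((51/(-66))/(((½)/(-8))) + 4132) = √((51*(-1/66))/(((½)*(-⅛))) + 4132) = √(-17/(22*(-1/16)) + 4132) = √(-17/22*(-16) + 4132) = √(136/11 + 4132) = √(45588/11) = 2*√125367/11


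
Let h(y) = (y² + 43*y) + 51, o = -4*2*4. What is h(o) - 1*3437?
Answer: -3738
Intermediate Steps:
o = -32 (o = -8*4 = -32)
h(y) = 51 + y² + 43*y
h(o) - 1*3437 = (51 + (-32)² + 43*(-32)) - 1*3437 = (51 + 1024 - 1376) - 3437 = -301 - 3437 = -3738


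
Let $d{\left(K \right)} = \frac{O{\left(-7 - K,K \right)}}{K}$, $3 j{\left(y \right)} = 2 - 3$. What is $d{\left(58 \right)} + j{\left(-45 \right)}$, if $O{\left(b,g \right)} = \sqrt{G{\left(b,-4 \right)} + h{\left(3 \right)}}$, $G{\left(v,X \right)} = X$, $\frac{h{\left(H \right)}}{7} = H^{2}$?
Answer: $- \frac{1}{3} + \frac{\sqrt{59}}{58} \approx -0.2009$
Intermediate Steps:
$h{\left(H \right)} = 7 H^{2}$
$j{\left(y \right)} = - \frac{1}{3}$ ($j{\left(y \right)} = \frac{2 - 3}{3} = \frac{1}{3} \left(-1\right) = - \frac{1}{3}$)
$O{\left(b,g \right)} = \sqrt{59}$ ($O{\left(b,g \right)} = \sqrt{-4 + 7 \cdot 3^{2}} = \sqrt{-4 + 7 \cdot 9} = \sqrt{-4 + 63} = \sqrt{59}$)
$d{\left(K \right)} = \frac{\sqrt{59}}{K}$
$d{\left(58 \right)} + j{\left(-45 \right)} = \frac{\sqrt{59}}{58} - \frac{1}{3} = - \frac{1}{3} + \frac{\sqrt{59}}{58}$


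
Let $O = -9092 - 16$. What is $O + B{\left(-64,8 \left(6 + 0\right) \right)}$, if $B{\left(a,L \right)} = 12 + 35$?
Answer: $-9061$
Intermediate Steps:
$O = -9108$
$B{\left(a,L \right)} = 47$
$O + B{\left(-64,8 \left(6 + 0\right) \right)} = -9108 + 47 = -9061$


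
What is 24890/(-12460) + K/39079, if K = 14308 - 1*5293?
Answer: -86034941/48692434 ≈ -1.7669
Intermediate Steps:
K = 9015 (K = 14308 - 5293 = 9015)
24890/(-12460) + K/39079 = 24890/(-12460) + 9015/39079 = 24890*(-1/12460) + 9015*(1/39079) = -2489/1246 + 9015/39079 = -86034941/48692434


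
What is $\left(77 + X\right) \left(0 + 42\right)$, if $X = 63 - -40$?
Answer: $7560$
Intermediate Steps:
$X = 103$ ($X = 63 + 40 = 103$)
$\left(77 + X\right) \left(0 + 42\right) = \left(77 + 103\right) \left(0 + 42\right) = 180 \cdot 42 = 7560$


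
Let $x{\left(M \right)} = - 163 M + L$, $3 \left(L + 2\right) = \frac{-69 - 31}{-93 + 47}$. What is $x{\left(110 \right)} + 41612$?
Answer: $\frac{1633970}{69} \approx 23681.0$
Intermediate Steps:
$L = - \frac{88}{69}$ ($L = -2 + \frac{\left(-69 - 31\right) \frac{1}{-93 + 47}}{3} = -2 + \frac{\left(-100\right) \frac{1}{-46}}{3} = -2 + \frac{\left(-100\right) \left(- \frac{1}{46}\right)}{3} = -2 + \frac{1}{3} \cdot \frac{50}{23} = -2 + \frac{50}{69} = - \frac{88}{69} \approx -1.2754$)
$x{\left(M \right)} = - \frac{88}{69} - 163 M$ ($x{\left(M \right)} = - 163 M - \frac{88}{69} = - \frac{88}{69} - 163 M$)
$x{\left(110 \right)} + 41612 = \left(- \frac{88}{69} - 17930\right) + 41612 = - \frac{1237258}{69} + 41612 = \frac{1633970}{69}$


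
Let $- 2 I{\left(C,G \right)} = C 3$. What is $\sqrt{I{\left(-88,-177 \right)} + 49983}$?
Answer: $\sqrt{50115} \approx 223.86$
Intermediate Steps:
$I{\left(C,G \right)} = - \frac{3 C}{2}$ ($I{\left(C,G \right)} = - \frac{C 3}{2} = - \frac{3 C}{2}$)
$\sqrt{I{\left(-88,-177 \right)} + 49983} = \sqrt{\left(- \frac{3}{2}\right) \left(-88\right) + 49983} = \sqrt{132 + 49983} = \sqrt{50115}$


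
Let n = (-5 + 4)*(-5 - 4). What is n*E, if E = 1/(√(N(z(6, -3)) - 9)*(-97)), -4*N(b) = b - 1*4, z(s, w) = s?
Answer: 9*I*√38/1843 ≈ 0.030103*I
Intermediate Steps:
N(b) = 1 - b/4 (N(b) = -(b - 1*4)/4 = -(b - 4)/4 = -(-4 + b)/4 = 1 - b/4)
n = 9 (n = -1*(-9) = 9)
E = I*√38/1843 (E = 1/(√((1 - ¼*6) - 9)*(-97)) = 1/(√((1 - 3/2) - 9)*(-97)) = 1/(√(-½ - 9)*(-97)) = 1/(√(-19/2)*(-97)) = 1/((I*√38/2)*(-97)) = 1/(-97*I*√38/2) = I*√38/1843 ≈ 0.0033448*I)
n*E = 9*(I*√38/1843) = 9*I*√38/1843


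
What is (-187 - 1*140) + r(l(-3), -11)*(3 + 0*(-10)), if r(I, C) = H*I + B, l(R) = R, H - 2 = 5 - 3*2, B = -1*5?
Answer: -351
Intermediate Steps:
B = -5
H = 1 (H = 2 + (5 - 3*2) = 2 + (5 - 6) = 2 - 1 = 1)
r(I, C) = -5 + I (r(I, C) = 1*I - 5 = I - 5 = -5 + I)
(-187 - 1*140) + r(l(-3), -11)*(3 + 0*(-10)) = (-187 - 1*140) + (-5 - 3)*(3 + 0*(-10)) = (-187 - 140) - 8*(3 + 0) = -327 - 8*3 = -327 - 24 = -351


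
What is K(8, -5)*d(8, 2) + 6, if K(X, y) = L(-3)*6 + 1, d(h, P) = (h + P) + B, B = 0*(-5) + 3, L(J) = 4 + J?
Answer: 97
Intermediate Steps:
B = 3 (B = 0 + 3 = 3)
d(h, P) = 3 + P + h (d(h, P) = (h + P) + 3 = (P + h) + 3 = 3 + P + h)
K(X, y) = 7 (K(X, y) = (4 - 3)*6 + 1 = 1*6 + 1 = 6 + 1 = 7)
K(8, -5)*d(8, 2) + 6 = 7*(3 + 2 + 8) + 6 = 7*13 + 6 = 91 + 6 = 97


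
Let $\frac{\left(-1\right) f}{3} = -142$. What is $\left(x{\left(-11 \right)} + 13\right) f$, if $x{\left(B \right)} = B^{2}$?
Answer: $57084$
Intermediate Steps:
$f = 426$ ($f = \left(-3\right) \left(-142\right) = 426$)
$\left(x{\left(-11 \right)} + 13\right) f = \left(\left(-11\right)^{2} + 13\right) 426 = \left(121 + 13\right) 426 = 134 \cdot 426 = 57084$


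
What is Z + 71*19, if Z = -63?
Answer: 1286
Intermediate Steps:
Z + 71*19 = -63 + 71*19 = -63 + 1349 = 1286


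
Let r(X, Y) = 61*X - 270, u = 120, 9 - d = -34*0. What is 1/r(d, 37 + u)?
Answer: 1/279 ≈ 0.0035842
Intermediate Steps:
d = 9 (d = 9 - (-34)*0 = 9 - 1*0 = 9 + 0 = 9)
r(X, Y) = -270 + 61*X
1/r(d, 37 + u) = 1/(-270 + 61*9) = 1/(-270 + 549) = 1/279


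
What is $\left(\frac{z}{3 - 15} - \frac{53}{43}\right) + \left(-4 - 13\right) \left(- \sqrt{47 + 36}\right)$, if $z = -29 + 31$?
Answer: $- \frac{361}{258} + 17 \sqrt{83} \approx 153.48$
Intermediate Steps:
$z = 2$
$\left(\frac{z}{3 - 15} - \frac{53}{43}\right) + \left(-4 - 13\right) \left(- \sqrt{47 + 36}\right) = \left(\frac{2}{3 - 15} - \frac{53}{43}\right) + \left(-4 - 13\right) \left(- \sqrt{47 + 36}\right) = \left(\frac{2}{3 - 15} - \frac{53}{43}\right) + \left(-4 - 13\right) \left(- \sqrt{83}\right) = \left(\frac{2}{-12} - \frac{53}{43}\right) - 17 \left(- \sqrt{83}\right) = \left(2 \left(- \frac{1}{12}\right) - \frac{53}{43}\right) + 17 \sqrt{83} = \left(- \frac{1}{6} - \frac{53}{43}\right) + 17 \sqrt{83} = - \frac{361}{258} + 17 \sqrt{83}$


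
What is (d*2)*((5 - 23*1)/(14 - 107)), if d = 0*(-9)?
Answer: 0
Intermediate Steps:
d = 0
(d*2)*((5 - 23*1)/(14 - 107)) = (0*2)*((5 - 23*1)/(14 - 107)) = 0*((5 - 23)/(-93)) = 0*(-18*(-1/93)) = 0*(6/31) = 0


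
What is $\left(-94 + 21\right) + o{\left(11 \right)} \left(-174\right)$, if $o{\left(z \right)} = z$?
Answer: $-1987$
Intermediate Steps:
$\left(-94 + 21\right) + o{\left(11 \right)} \left(-174\right) = \left(-94 + 21\right) + 11 \left(-174\right) = -73 - 1914 = -1987$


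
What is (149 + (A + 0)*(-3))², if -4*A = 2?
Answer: 90601/4 ≈ 22650.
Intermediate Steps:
A = -½ (A = -¼*2 = -½ ≈ -0.50000)
(149 + (A + 0)*(-3))² = (149 + (-½ + 0)*(-3))² = (149 - ½*(-3))² = (149 + 3/2)² = (301/2)² = 90601/4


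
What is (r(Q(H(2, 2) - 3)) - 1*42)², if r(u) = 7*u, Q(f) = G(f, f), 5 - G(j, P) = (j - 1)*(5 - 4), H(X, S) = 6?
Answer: 441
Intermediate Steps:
G(j, P) = 6 - j (G(j, P) = 5 - (j - 1)*(5 - 4) = 5 - (-1 + j) = 5 + (1 - j) = 6 - j)
Q(f) = 6 - f
(r(Q(H(2, 2) - 3)) - 1*42)² = (7*(6 - (6 - 3)) - 1*42)² = (7*(6 - 1*3) - 42)² = (7*(6 - 3) - 42)² = (7*3 - 42)² = (21 - 42)² = (-21)² = 441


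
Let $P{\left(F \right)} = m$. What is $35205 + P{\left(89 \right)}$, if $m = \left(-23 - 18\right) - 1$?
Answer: $35163$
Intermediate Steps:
$m = -42$ ($m = -41 - 1 = -42$)
$P{\left(F \right)} = -42$
$35205 + P{\left(89 \right)} = 35205 - 42 = 35163$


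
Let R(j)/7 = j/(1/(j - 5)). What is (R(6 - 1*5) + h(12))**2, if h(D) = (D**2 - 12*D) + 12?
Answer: 256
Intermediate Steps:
h(D) = 12 + D**2 - 12*D
R(j) = 7*j*(-5 + j) (R(j) = 7*(j/(1/(j - 5))) = 7*(j/(1/(-5 + j))) = 7*(j*(-5 + j)) = 7*j*(-5 + j))
(R(6 - 1*5) + h(12))**2 = (7*(6 - 1*5)*(-5 + (6 - 1*5)) + (12 + 12**2 - 12*12))**2 = (7*(6 - 5)*(-5 + (6 - 5)) + (12 + 144 - 144))**2 = (7*1*(-5 + 1) + 12)**2 = (7*1*(-4) + 12)**2 = (-28 + 12)**2 = (-16)**2 = 256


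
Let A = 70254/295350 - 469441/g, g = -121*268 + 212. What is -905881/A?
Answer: -1436575621520600/23485450369 ≈ -61169.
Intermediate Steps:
g = -32216 (g = -32428 + 212 = -32216)
A = 23485450369/1585832600 (A = 70254/295350 - 469441/(-32216) = 70254*(1/295350) - 469441*(-1/32216) = 11709/49225 + 469441/32216 = 23485450369/1585832600 ≈ 14.810)
-905881/A = -905881/23485450369/1585832600 = -905881*1585832600/23485450369 = -1436575621520600/23485450369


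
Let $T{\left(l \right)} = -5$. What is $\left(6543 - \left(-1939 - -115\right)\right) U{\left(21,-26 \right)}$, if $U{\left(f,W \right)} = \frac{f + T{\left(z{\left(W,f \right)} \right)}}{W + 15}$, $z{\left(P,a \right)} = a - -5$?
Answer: $- \frac{133872}{11} \approx -12170.0$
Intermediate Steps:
$z{\left(P,a \right)} = 5 + a$ ($z{\left(P,a \right)} = a + 5 = 5 + a$)
$U{\left(f,W \right)} = \frac{-5 + f}{15 + W}$ ($U{\left(f,W \right)} = \frac{f - 5}{W + 15} = \frac{-5 + f}{15 + W}$)
$\left(6543 - \left(-1939 - -115\right)\right) U{\left(21,-26 \right)} = \left(6543 - \left(-1939 - -115\right)\right) \frac{-5 + 21}{15 - 26} = \left(6543 - \left(-1939 + 115\right)\right) \frac{1}{-11} \cdot 16 = \left(6543 - -1824\right) \left(\left(- \frac{1}{11}\right) 16\right) = \left(6543 + 1824\right) \left(- \frac{16}{11}\right) = 8367 \left(- \frac{16}{11}\right) = - \frac{133872}{11}$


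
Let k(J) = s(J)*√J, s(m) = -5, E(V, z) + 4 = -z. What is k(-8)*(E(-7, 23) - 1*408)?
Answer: 4350*I*√2 ≈ 6151.8*I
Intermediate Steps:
E(V, z) = -4 - z
k(J) = -5*√J
k(-8)*(E(-7, 23) - 1*408) = (-10*I*√2)*((-4 - 1*23) - 1*408) = (-10*I*√2)*((-4 - 23) - 408) = (-10*I*√2)*(-27 - 408) = -10*I*√2*(-435) = 4350*I*√2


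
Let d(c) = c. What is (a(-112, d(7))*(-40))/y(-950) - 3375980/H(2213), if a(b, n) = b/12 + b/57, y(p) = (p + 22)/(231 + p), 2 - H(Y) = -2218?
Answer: -23864278/20387 ≈ -1170.6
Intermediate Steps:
H(Y) = 2220 (H(Y) = 2 - 1*(-2218) = 2 + 2218 = 2220)
y(p) = (22 + p)/(231 + p)
a(b, n) = 23*b/228 (a(b, n) = b*(1/12) + b*(1/57) = b/12 + b/57 = 23*b/228)
(a(-112, d(7))*(-40))/y(-950) - 3375980/H(2213) = (((23/228)*(-112))*(-40))/(((22 - 950)/(231 - 950))) - 3375980/2220 = (-644/57*(-40))/((-928/(-719))) - 3375980*1/2220 = 25760/(57*((-1/719*(-928)))) - 168799/111 = 25760/(57*(928/719)) - 168799/111 = (25760/57)*(719/928) - 168799/111 = 578795/1653 - 168799/111 = -23864278/20387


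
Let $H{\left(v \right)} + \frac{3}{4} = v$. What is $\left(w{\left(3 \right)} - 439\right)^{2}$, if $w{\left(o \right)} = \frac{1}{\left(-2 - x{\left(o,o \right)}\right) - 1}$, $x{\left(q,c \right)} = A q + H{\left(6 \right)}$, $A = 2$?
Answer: $\frac{626350729}{3249} \approx 1.9278 \cdot 10^{5}$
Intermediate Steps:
$H{\left(v \right)} = - \frac{3}{4} + v$
$x{\left(q,c \right)} = \frac{21}{4} + 2 q$ ($x{\left(q,c \right)} = 2 q + \left(- \frac{3}{4} + 6\right) = 2 q + \frac{21}{4} = \frac{21}{4} + 2 q$)
$w{\left(o \right)} = \frac{1}{- \frac{33}{4} - 2 o}$ ($w{\left(o \right)} = \frac{1}{\left(-2 - \left(\frac{21}{4} + 2 o\right)\right) - 1} = \frac{1}{\left(- \frac{29}{4} - 2 o\right) - 1} = \frac{1}{- \frac{33}{4} - 2 o}$)
$\left(w{\left(3 \right)} - 439\right)^{2} = \left(- \frac{4}{33 + 8 \cdot 3} - 439\right)^{2} = \left(- \frac{4}{33 + 24} - 439\right)^{2} = \left(- \frac{4}{57} - 439\right)^{2} = \left(- \frac{25027}{57}\right)^{2} = \frac{626350729}{3249}$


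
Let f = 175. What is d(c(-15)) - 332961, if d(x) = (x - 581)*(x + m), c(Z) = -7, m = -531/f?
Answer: -8176521/25 ≈ -3.2706e+5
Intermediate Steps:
m = -531/175 ≈ -3.0343
d(x) = (-581 + x)*(-531/175 + x) (d(x) = (x - 581)*(x - 531/175) = (-581 + x)*(-531/175 + x))
d(c(-15)) - 332961 = (44073/25 + (-7)² - 102206/175*(-7)) - 332961 = (44073/25 + 49 + 102206/25) - 332961 = 147504/25 - 332961 = -8176521/25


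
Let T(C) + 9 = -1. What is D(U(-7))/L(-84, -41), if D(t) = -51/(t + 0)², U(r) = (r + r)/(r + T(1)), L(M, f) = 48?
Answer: -4913/3136 ≈ -1.5666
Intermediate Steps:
T(C) = -10 (T(C) = -9 - 1 = -10)
U(r) = 2*r/(-10 + r) (U(r) = (r + r)/(r - 10) = (2*r)/(-10 + r) = 2*r/(-10 + r))
D(t) = -51/t²
D(U(-7))/L(-84, -41) = -51*(-10 - 7)²/196/48 = -51/(2*(-7)/(-17))²*(1/48) = -51/(2*(-7)*(-1/17))²*(1/48) = -51/(14/17)²*(1/48) = -51*289/196*(1/48) = -14739/196*1/48 = -4913/3136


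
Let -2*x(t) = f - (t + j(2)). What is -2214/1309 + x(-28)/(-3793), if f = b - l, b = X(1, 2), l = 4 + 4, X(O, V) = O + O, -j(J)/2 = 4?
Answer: -8378067/4965037 ≈ -1.6874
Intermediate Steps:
j(J) = -8 (j(J) = -2*4 = -8)
X(O, V) = 2*O
l = 8
b = 2 (b = 2*1 = 2)
f = -6 (f = 2 - 1*8 = 2 - 8 = -6)
x(t) = -1 + t/2 (x(t) = -(-6 - (t - 8))/2 = -(-6 - (-8 + t))/2 = -(-6 + (8 - t))/2 = -(2 - t)/2 = -1 + t/2)
-2214/1309 + x(-28)/(-3793) = -2214/1309 + (-1 + (½)*(-28))/(-3793) = -2214*1/1309 + (-1 - 14)*(-1/3793) = -2214/1309 - 15*(-1/3793) = -2214/1309 + 15/3793 = -8378067/4965037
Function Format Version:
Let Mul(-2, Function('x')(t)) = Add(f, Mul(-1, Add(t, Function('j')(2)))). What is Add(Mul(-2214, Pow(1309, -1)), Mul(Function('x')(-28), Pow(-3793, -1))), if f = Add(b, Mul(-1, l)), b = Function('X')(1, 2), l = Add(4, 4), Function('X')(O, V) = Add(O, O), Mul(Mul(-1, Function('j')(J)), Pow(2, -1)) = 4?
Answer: Rational(-8378067, 4965037) ≈ -1.6874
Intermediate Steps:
Function('j')(J) = -8 (Function('j')(J) = Mul(-2, 4) = -8)
Function('X')(O, V) = Mul(2, O)
l = 8
b = 2 (b = Mul(2, 1) = 2)
f = -6 (f = Add(2, Mul(-1, 8)) = Add(2, -8) = -6)
Function('x')(t) = Add(-1, Mul(Rational(1, 2), t)) (Function('x')(t) = Mul(Rational(-1, 2), Add(-6, Mul(-1, Add(t, -8)))) = Mul(Rational(-1, 2), Add(-6, Mul(-1, Add(-8, t)))) = Mul(Rational(-1, 2), Add(-6, Add(8, Mul(-1, t)))) = Mul(Rational(-1, 2), Add(2, Mul(-1, t))) = Add(-1, Mul(Rational(1, 2), t)))
Add(Mul(-2214, Pow(1309, -1)), Mul(Function('x')(-28), Pow(-3793, -1))) = Add(Mul(-2214, Pow(1309, -1)), Mul(Add(-1, Mul(Rational(1, 2), -28)), Pow(-3793, -1))) = Add(Mul(-2214, Rational(1, 1309)), Mul(Add(-1, -14), Rational(-1, 3793))) = Add(Rational(-2214, 1309), Mul(-15, Rational(-1, 3793))) = Add(Rational(-2214, 1309), Rational(15, 3793)) = Rational(-8378067, 4965037)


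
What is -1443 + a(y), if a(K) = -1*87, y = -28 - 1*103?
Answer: -1530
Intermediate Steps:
y = -131 (y = -28 - 103 = -131)
a(K) = -87
-1443 + a(y) = -1443 - 87 = -1530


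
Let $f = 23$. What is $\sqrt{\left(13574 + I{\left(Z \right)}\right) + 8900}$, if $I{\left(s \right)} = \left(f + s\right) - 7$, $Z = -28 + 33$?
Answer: $\sqrt{22495} \approx 149.98$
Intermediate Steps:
$Z = 5$
$I{\left(s \right)} = 16 + s$ ($I{\left(s \right)} = \left(23 + s\right) - 7 = 16 + s$)
$\sqrt{\left(13574 + I{\left(Z \right)}\right) + 8900} = \sqrt{\left(13574 + \left(16 + 5\right)\right) + 8900} = \sqrt{\left(13574 + 21\right) + 8900} = \sqrt{13595 + 8900} = \sqrt{22495}$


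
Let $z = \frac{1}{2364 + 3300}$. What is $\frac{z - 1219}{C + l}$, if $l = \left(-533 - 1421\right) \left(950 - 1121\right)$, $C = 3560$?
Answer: $- \frac{986345}{273242688} \approx -0.0036098$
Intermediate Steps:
$z = \frac{1}{5664} \approx 0.00017655$
$l = 334134$ ($l = \left(-1954\right) \left(-171\right) = 334134$)
$\frac{z - 1219}{C + l} = \frac{\frac{1}{5664} - 1219}{3560 + 334134} = - \frac{6904415}{5664 \cdot 337694} = \left(- \frac{6904415}{5664}\right) \frac{1}{337694} = - \frac{986345}{273242688}$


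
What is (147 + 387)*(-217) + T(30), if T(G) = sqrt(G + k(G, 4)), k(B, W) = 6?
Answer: -115872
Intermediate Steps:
T(G) = sqrt(6 + G) (T(G) = sqrt(G + 6) = sqrt(6 + G))
(147 + 387)*(-217) + T(30) = (147 + 387)*(-217) + sqrt(6 + 30) = 534*(-217) + sqrt(36) = -115878 + 6 = -115872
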